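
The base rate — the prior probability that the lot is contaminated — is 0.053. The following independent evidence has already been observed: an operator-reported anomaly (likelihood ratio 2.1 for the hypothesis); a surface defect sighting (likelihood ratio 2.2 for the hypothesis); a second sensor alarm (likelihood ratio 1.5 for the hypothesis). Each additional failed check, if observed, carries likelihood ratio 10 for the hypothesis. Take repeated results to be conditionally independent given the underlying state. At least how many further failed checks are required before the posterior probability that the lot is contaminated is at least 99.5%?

Prior odds = 0.053/0.947 = 53/947.
Combined Bayes factor of the evidence already in hand = 2.1 × 2.2 × 1.5 = 6.93.
Odds after that evidence = (53/947) × 6.93 = 36729/94700.
Target odds = 0.995/0.005 = 199.
Need 10ⁿ ≥ 199 ÷ (36729/94700) = 18845300/36729.
10² = 100 falls short of 18845300/36729 but 10³ = 1000 reaches it, so n = 3.

3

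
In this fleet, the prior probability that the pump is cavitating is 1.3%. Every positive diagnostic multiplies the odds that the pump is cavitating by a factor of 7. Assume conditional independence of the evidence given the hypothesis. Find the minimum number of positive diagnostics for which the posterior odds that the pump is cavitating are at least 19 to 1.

Prior odds = 0.013/0.987 = 13/987.
Likelihood ratio per positive diagnostic = 7.
Target odds = 19.
Require 7ⁿ ≥ 19 ÷ (13/987) = 18753/13.
7³ = 343 falls short of 18753/13 but 7⁴ = 2401 reaches it, so n = 4.

4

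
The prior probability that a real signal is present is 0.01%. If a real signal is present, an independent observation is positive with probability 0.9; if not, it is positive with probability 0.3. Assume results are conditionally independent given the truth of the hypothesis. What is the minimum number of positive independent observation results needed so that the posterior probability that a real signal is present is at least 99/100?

Prior odds: 0.0001 ÷ 0.9999 = 1/9999.
Likelihood ratio of a positive = 0.9/0.3 = 3.
Target odds: 0.99 ÷ 0.01 = 99.
Need (1/9999) × 3ⁿ ≥ 99, i.e. 3ⁿ ≥ 989901.
3¹² = 531441 falls short of 989901 but 3¹³ = 1594323 reaches it, so n = 13.

13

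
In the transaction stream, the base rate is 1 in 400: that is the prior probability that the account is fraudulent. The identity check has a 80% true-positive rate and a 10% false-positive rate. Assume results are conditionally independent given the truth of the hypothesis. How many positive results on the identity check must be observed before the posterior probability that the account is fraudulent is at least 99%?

6

Prior odds = 0.0025/0.9975 = 1/399.
Likelihood ratio of a positive result = 0.8/0.1 = 8.
Target odds: 0.99 ÷ 0.01 = 99.
Need (1/399) × 8ⁿ ≥ 99, i.e. 8ⁿ ≥ 39501.
8⁵ = 32768 falls short of 39501 but 8⁶ = 262144 reaches it, so n = 6.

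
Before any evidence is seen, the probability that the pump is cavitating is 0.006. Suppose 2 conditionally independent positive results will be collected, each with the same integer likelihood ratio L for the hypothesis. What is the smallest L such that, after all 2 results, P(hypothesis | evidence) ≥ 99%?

129

Prior odds = 0.006/0.994 = 3/497.
Target odds = 0.99/0.01 = 99.
Need L² ≥ 99 ÷ (3/497) = 16401.
128² = 16384 < 16401 ≤ 16641 = 129², so L = 129.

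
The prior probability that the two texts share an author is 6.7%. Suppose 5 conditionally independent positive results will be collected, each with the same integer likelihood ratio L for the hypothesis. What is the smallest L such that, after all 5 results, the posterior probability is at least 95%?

4

Prior odds = 0.067/0.933 = 67/933.
Target odds = 0.95/0.05 = 19.
Need L⁵ ≥ 19 ÷ (67/933) = 17727/67.
3⁵ = 243 < 17727/67 ≤ 1024 = 4⁵, so L = 4.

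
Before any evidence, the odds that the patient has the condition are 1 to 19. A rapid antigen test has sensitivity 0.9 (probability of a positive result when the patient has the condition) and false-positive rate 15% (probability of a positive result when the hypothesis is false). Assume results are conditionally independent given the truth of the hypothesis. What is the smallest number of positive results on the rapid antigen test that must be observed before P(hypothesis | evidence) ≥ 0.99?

5

Prior odds = 1/19.
Likelihood ratio of a positive result = 0.9/0.15 = 6.
Target posterior odds = 0.99/0.01 = 99.
Need (1/19) × 6ⁿ ≥ 99, i.e. 6ⁿ ≥ 1881.
6⁴ = 1296 falls short of 1881 but 6⁵ = 7776 reaches it, so n = 5.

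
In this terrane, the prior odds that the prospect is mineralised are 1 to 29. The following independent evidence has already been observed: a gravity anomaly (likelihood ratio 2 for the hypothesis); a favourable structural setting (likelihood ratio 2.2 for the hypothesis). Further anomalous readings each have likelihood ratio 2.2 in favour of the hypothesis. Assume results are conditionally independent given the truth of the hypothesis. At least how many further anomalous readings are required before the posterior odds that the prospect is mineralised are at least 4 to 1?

Prior odds = 1/29.
Combined Bayes factor of the evidence already in hand = 2 × 2.2 = 4.4.
Odds after that evidence = (1/29) × 4.4 = 22/145.
Target odds = 4.
Need 2.2ⁿ ≥ 4 ÷ (22/145) = 290/11.
2.2⁴ = 23.4256 falls short of 290/11 but 2.2⁵ = 51.53632 reaches it, so n = 5.

5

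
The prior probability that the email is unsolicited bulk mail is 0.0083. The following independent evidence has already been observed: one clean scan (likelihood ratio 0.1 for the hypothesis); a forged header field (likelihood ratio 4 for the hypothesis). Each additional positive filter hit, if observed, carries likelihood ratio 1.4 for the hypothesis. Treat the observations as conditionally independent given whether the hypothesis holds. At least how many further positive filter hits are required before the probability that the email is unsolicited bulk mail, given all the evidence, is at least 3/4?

21

Prior odds = 0.0083/0.9917 = 83/9917.
Combined Bayes factor of the evidence already in hand = 0.1 × 4 = 0.4.
Odds after that evidence = (83/9917) × 0.4 = 166/49585.
Target odds = 0.75/0.25 = 3.
Need 1.4ⁿ ≥ 3 ÷ (166/49585) = 148755/166.
1.4²⁰ ≈836.683 falls short of 148755/166 but 1.4²¹ ≈1171.36 reaches it, so n = 21.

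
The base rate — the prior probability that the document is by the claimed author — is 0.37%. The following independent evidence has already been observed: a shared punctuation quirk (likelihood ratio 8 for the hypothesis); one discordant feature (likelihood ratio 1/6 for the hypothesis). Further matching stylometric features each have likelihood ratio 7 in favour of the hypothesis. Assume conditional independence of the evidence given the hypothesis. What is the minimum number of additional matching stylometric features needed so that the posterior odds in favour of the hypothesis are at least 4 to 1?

4

Prior odds = 0.0037/0.9963 = 37/9963.
Combined Bayes factor of the evidence already in hand = 8 × (1/6) = 4/3.
Odds after that evidence = (37/9963) × 4/3 = 148/29889.
Target odds = 4.
Need 7ⁿ ≥ 4 ÷ (148/29889) = 29889/37.
7³ = 343 falls short of 29889/37 but 7⁴ = 2401 reaches it, so n = 4.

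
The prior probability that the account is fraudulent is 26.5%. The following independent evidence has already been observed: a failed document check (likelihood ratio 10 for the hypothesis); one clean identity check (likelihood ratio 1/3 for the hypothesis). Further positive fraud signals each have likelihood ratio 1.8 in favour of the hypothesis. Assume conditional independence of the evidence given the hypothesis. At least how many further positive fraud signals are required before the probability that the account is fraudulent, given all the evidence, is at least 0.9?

Prior odds = 0.265/0.735 = 53/147.
Combined Bayes factor of the evidence already in hand = 10 × (1/3) = 10/3.
Odds after that evidence = (53/147) × 10/3 = 530/441.
Target odds = 0.9/0.1 = 9.
Need 1.8ⁿ ≥ 9 ÷ (530/441) = 3969/530.
1.8³ = 5.832 falls short of 3969/530 but 1.8⁴ = 10.4976 reaches it, so n = 4.

4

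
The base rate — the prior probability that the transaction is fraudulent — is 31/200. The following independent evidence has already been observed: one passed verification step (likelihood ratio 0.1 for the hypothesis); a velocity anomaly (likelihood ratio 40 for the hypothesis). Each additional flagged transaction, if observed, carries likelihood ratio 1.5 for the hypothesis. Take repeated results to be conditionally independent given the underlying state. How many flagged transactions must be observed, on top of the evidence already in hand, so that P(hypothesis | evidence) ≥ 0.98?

Prior odds = 0.155/0.845 = 31/169.
Combined Bayes factor of the evidence already in hand = 0.1 × 40 = 4.
Odds after that evidence = (31/169) × 4 = 124/169.
Target odds = 0.98/0.02 = 49.
Need 1.5ⁿ ≥ 49 ÷ (124/169) = 8281/124.
1.5¹⁰ = 59049/1024 falls short of 8281/124 but 1.5¹¹ = 177147/2048 reaches it, so n = 11.

11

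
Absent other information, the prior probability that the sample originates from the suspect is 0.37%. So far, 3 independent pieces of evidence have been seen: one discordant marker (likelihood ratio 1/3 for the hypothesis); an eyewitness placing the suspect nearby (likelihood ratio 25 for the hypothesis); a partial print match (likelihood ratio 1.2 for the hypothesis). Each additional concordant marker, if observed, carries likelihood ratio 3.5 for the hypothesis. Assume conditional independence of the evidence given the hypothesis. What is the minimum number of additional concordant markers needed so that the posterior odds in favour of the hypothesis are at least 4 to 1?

Prior odds = 0.0037/0.9963 = 37/9963.
Combined Bayes factor of the evidence already in hand = (1/3) × 25 × 1.2 = 10.
Odds after that evidence = (37/9963) × 10 = 370/9963.
Target odds = 4.
Need 3.5ⁿ ≥ 4 ÷ (370/9963) = 19926/185.
3.5³ = 42.875 falls short of 19926/185 but 3.5⁴ = 150.0625 reaches it, so n = 4.

4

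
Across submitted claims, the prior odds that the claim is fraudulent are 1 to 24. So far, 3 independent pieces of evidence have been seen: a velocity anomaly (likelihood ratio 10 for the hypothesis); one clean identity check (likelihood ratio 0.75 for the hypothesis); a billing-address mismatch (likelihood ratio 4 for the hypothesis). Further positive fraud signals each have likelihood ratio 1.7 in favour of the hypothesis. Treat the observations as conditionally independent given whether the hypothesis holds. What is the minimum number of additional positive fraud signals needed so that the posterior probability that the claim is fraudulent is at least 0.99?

9

Prior odds = 1/24.
Combined Bayes factor of the evidence already in hand = 10 × 0.75 × 4 = 30.
Odds after that evidence = (1/24) × 30 = 1.25.
Target odds = 0.99/0.01 = 99.
Need 1.7ⁿ ≥ 99 ÷ 1.25 = 79.2.
1.7⁸ ≈69.7576 falls short of 79.2 but 1.7⁹ ≈118.588 reaches it, so n = 9.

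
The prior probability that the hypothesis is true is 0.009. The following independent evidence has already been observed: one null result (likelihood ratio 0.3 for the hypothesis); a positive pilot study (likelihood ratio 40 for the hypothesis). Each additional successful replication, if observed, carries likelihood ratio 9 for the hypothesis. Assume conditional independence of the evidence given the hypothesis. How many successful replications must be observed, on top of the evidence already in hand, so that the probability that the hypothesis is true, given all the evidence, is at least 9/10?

Prior odds = 0.009/0.991 = 9/991.
Combined Bayes factor of the evidence already in hand = 0.3 × 40 = 12.
Odds after that evidence = (9/991) × 12 = 108/991.
Target odds = 0.9/0.1 = 9.
Need 9ⁿ ≥ 9 ÷ (108/991) = 991/12.
9² = 81 falls short of 991/12 but 9³ = 729 reaches it, so n = 3.

3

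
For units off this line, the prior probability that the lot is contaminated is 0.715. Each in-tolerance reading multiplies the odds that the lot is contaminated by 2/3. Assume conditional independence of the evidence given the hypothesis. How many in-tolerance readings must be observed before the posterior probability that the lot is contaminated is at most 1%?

Prior odds = 0.715/0.285 = 143/57.
Likelihood ratio per in-tolerance reading = 2/3.
Target posterior odds = 0.01/0.99 = 1/99.
Require (2/3)ⁿ ≤ 1/99 ÷ (143/57) = 19/4719.
(2/3)¹³ = 8192/1594323 is still above 19/4719 but (2/3)¹⁴ = 16384/4782969 is at or below it, so n = 14.

14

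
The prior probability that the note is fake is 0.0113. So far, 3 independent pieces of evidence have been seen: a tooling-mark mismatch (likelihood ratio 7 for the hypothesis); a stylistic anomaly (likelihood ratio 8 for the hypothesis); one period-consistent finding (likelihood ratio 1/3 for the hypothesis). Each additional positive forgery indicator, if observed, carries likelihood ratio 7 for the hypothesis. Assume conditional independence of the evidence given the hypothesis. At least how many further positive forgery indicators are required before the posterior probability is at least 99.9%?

Prior odds = 0.0113/0.9887 = 113/9887.
Combined Bayes factor of the evidence already in hand = 7 × 8 × (1/3) = 56/3.
Odds after that evidence = (113/9887) × 56/3 = 6328/29661.
Target odds = 0.999/0.001 = 999.
Need 7ⁿ ≥ 999 ÷ (6328/29661) = 29631339/6328.
7⁴ = 2401 falls short of 29631339/6328 but 7⁵ = 16807 reaches it, so n = 5.

5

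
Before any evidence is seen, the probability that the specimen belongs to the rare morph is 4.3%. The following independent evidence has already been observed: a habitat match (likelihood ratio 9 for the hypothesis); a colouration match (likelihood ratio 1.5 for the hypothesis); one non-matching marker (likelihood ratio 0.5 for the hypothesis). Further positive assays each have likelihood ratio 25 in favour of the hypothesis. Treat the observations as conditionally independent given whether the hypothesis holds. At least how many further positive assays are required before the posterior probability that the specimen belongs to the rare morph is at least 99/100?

2

Prior odds = 0.043/0.957 = 43/957.
Combined Bayes factor of the evidence already in hand = 9 × 1.5 × 0.5 = 6.75.
Odds after that evidence = (43/957) × 6.75 = 387/1276.
Target odds = 0.99/0.01 = 99.
Need 25ⁿ ≥ 99 ÷ (387/1276) = 14036/43.
25¹ = 25 falls short of 14036/43 but 25² = 625 reaches it, so n = 2.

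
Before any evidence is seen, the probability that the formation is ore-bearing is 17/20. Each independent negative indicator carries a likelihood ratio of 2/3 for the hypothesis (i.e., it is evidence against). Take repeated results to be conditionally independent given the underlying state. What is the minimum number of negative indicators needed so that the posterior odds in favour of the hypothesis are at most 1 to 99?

16

Prior odds = 0.85/0.15 = 17/3.
Likelihood ratio per negative indicator = 2/3.
Target odds = 1/99.
Need (17/3) × (2/3)ⁿ ≤ 1/99, i.e. (2/3)ⁿ ≤ 1/561.
(2/3)¹⁵ = 32768/14348907 is still above 1/561 but (2/3)¹⁶ = 65536/43046721 is at or below it, so n = 16.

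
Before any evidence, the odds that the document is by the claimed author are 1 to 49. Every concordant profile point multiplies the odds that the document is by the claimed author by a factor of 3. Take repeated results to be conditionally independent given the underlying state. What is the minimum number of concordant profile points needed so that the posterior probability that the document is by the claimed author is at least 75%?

Prior odds = 1/49.
Likelihood ratio per concordant profile point = 3.
Target posterior odds = 0.75/0.25 = 3.
Require 3ⁿ ≥ 3 ÷ (1/49) = 147.
3⁴ = 81 falls short of 147 but 3⁵ = 243 reaches it, so n = 5.

5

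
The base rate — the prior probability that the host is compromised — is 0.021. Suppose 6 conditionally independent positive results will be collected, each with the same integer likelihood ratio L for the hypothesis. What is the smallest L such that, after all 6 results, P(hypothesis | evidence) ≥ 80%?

Prior odds = 0.021/0.979 = 21/979.
Target odds = 0.8/0.2 = 4.
Need L⁶ ≥ 4 ÷ (21/979) = 3916/21.
2⁶ = 64 < 3916/21 ≤ 729 = 3⁶, so L = 3.

3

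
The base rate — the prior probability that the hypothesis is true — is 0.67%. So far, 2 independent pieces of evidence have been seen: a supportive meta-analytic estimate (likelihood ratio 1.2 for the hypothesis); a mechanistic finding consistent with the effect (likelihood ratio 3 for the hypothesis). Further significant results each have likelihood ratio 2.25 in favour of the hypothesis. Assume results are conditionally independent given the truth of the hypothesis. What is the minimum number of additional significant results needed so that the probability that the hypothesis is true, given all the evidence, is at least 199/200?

Prior odds = 0.0067/0.9933 = 67/9933.
Combined Bayes factor of the evidence already in hand = 1.2 × 3 = 3.6.
Odds after that evidence = (67/9933) × 3.6 = 402/16555.
Target odds = 0.995/0.005 = 199.
Need 2.25ⁿ ≥ 199 ÷ (402/16555) = 3294445/402.
2.25¹¹ ≈7481.83 falls short of 3294445/402 but 2.25¹² ≈16834.1 reaches it, so n = 12.

12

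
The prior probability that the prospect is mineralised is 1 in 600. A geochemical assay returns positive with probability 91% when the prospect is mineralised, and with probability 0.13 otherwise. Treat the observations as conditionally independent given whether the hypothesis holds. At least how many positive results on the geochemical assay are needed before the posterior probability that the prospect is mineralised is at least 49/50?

6

Prior odds: (1/600) ÷ (599/600) = 1/599.
Likelihood ratio of a positive result = 0.91/0.13 = 7.
Target odds: 0.98 ÷ 0.02 = 49.
Need (1/599) × 7ⁿ ≥ 49, i.e. 7ⁿ ≥ 29351.
7⁵ = 16807 falls short of 29351 but 7⁶ = 117649 reaches it, so n = 6.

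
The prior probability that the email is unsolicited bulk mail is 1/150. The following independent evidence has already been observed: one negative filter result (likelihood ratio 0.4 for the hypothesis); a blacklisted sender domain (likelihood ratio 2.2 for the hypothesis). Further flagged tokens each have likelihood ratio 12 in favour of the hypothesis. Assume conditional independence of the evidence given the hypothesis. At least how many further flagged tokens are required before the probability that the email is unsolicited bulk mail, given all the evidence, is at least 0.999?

5

Prior odds = (1/150)/(149/150) = 1/149.
Combined Bayes factor of the evidence already in hand = 0.4 × 2.2 = 0.88.
Odds after that evidence = (1/149) × 0.88 = 22/3725.
Target odds = 0.999/0.001 = 999.
Need 12ⁿ ≥ 999 ÷ (22/3725) = 3721275/22.
12⁴ = 20736 falls short of 3721275/22 but 12⁵ = 248832 reaches it, so n = 5.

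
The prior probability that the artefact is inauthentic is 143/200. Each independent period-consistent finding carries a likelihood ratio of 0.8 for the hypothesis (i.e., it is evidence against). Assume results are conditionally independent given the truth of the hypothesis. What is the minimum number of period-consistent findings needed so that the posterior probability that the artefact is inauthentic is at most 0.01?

Prior odds: 0.715 ÷ 0.285 = 143/57.
Likelihood ratio per period-consistent finding = 0.8.
Target odds: 0.01 ÷ 0.99 = 1/99.
Need (143/57) × 0.8ⁿ ≤ 1/99, i.e. 0.8ⁿ ≤ 19/4719.
0.8²⁴ ≈0.00472237 is still above 19/4719 but 0.8²⁵ ≈0.00377789 is at or below it, so n = 25.

25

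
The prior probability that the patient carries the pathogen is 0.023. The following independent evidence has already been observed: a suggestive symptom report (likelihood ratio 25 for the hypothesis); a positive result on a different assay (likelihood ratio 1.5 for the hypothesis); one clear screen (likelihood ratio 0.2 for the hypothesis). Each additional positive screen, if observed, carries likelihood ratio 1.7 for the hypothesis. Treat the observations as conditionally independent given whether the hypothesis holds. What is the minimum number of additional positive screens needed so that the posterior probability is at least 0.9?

8

Prior odds = 0.023/0.977 = 23/977.
Combined Bayes factor of the evidence already in hand = 25 × 1.5 × 0.2 = 7.5.
Odds after that evidence = (23/977) × 7.5 = 345/1954.
Target odds = 0.9/0.1 = 9.
Need 1.7ⁿ ≥ 9 ÷ (345/1954) = 5862/115.
1.7⁷ = 410338673/10000000 falls short of 5862/115 but 1.7⁸ ≈69.7576 reaches it, so n = 8.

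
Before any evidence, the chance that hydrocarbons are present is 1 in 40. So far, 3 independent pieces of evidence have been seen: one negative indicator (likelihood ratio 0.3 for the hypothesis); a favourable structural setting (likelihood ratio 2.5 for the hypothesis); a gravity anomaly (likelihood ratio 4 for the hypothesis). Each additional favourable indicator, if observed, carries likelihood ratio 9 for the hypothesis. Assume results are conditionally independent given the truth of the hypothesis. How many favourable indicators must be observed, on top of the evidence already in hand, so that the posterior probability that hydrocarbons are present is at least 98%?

Prior odds = 0.025/0.975 = 1/39.
Combined Bayes factor of the evidence already in hand = 0.3 × 2.5 × 4 = 3.
Odds after that evidence = (1/39) × 3 = 1/13.
Target odds = 0.98/0.02 = 49.
Need 9ⁿ ≥ 49 ÷ (1/13) = 637.
9² = 81 falls short of 637 but 9³ = 729 reaches it, so n = 3.

3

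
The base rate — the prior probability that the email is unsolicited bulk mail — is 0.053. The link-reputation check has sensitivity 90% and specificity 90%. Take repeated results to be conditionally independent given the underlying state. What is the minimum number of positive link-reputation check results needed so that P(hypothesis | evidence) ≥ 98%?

4

Prior odds: 0.053 ÷ 0.947 = 53/947.
False-positive rate = 1 − 0.9 = 0.1; likelihood ratio of a positive = 0.9/0.1 = 9.
Target posterior odds = 0.98/0.02 = 49.
Require 9ⁿ ≥ 49 ÷ (53/947) = 46403/53.
9³ = 729 falls short of 46403/53 but 9⁴ = 6561 reaches it, so n = 4.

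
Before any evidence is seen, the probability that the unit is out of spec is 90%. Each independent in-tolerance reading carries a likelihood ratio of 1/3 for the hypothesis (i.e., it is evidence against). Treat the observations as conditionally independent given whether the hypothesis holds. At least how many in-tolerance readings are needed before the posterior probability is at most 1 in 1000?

Prior odds: 0.9 ÷ 0.1 = 9.
Likelihood ratio per in-tolerance reading = 1/3.
Target odds: 0.001 ÷ 0.999 = 1/999.
Require (1/3)ⁿ ≤ 1/999 ÷ 9 = 1/8991.
(1/3)⁸ = 1/6561 is still above 1/8991 but (1/3)⁹ = 1/19683 is at or below it, so n = 9.

9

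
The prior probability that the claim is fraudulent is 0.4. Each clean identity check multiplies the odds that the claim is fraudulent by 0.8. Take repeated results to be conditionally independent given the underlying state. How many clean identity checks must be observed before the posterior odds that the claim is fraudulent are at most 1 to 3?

Prior odds = 0.4/0.6 = 2/3.
Likelihood ratio per clean identity check = 0.8.
Target odds = 1/3.
Require 0.8ⁿ ≤ 1/3 ÷ (2/3) = 0.5.
0.8³ = 0.512 is still above 0.5 but 0.8⁴ = 0.4096 is at or below it, so n = 4.

4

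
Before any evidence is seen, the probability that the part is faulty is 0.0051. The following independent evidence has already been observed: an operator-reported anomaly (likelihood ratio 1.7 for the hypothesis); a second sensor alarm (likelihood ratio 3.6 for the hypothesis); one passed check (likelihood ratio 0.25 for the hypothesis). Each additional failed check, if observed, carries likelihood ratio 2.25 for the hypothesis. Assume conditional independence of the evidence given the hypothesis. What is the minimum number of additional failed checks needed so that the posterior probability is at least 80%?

8

Prior odds = 0.0051/0.9949 = 51/9949.
Combined Bayes factor of the evidence already in hand = 1.7 × 3.6 × 0.25 = 1.53.
Odds after that evidence = (51/9949) × 1.53 = 7803/994900.
Target odds = 0.8/0.2 = 4.
Need 2.25ⁿ ≥ 4 ÷ (7803/994900) = 3979600/7803.
2.25⁷ = 4782969/16384 falls short of 3979600/7803 but 2.25⁸ = 43046721/65536 reaches it, so n = 8.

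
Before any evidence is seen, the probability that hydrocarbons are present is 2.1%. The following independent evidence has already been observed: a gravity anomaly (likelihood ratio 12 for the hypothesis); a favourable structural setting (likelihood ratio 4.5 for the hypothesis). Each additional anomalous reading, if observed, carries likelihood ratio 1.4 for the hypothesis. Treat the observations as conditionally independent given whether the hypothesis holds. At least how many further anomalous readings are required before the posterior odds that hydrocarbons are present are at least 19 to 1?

9

Prior odds = 0.021/0.979 = 21/979.
Combined Bayes factor of the evidence already in hand = 12 × 4.5 = 54.
Odds after that evidence = (21/979) × 54 = 1134/979.
Target odds = 19.
Need 1.4ⁿ ≥ 19 ÷ (1134/979) = 18601/1134.
1.4⁸ = 5764801/390625 falls short of 18601/1134 but 1.4⁹ = 40353607/1953125 reaches it, so n = 9.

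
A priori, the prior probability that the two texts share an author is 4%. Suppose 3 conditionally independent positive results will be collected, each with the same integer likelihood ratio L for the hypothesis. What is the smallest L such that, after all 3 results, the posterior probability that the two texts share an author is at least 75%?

Prior odds = 0.04/0.96 = 1/24.
Target odds = 0.75/0.25 = 3.
Need L³ ≥ 3 ÷ (1/24) = 72.
4³ = 64 < 72 ≤ 125 = 5³, so L = 5.

5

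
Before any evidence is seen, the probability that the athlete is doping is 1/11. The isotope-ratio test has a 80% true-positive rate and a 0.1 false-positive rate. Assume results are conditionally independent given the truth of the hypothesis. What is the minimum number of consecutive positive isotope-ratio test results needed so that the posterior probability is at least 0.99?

Prior odds = (1/11)/(10/11) = 0.1.
Likelihood ratio of a positive result = 0.8/0.1 = 8.
Target odds: 0.99 ÷ 0.01 = 99.
Require 8ⁿ ≥ 99 ÷ 0.1 = 990.
8³ = 512 falls short of 990 but 8⁴ = 4096 reaches it, so n = 4.

4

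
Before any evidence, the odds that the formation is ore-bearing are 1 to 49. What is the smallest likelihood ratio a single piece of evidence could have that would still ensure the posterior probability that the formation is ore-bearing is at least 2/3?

Prior odds = 1/49.
Target odds = (2/3)/(1/3) = 2.
Required Bayes factor = 2 ÷ (1/49) = 98.

98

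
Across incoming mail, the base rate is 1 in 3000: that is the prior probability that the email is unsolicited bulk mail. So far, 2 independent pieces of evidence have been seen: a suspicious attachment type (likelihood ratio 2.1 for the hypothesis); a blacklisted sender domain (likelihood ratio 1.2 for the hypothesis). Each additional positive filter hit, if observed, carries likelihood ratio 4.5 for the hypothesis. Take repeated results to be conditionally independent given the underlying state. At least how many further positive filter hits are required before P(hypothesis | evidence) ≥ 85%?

Prior odds = (1/3000)/(2999/3000) = 1/2999.
Combined Bayes factor of the evidence already in hand = 2.1 × 1.2 = 2.52.
Odds after that evidence = (1/2999) × 2.52 = 63/74975.
Target odds = 0.85/0.15 = 17/3.
Need 4.5ⁿ ≥ 17/3 ÷ (63/74975) = 1274575/189.
4.5⁵ = 1845.28125 falls short of 1274575/189 but 4.5⁶ = 8303.765625 reaches it, so n = 6.

6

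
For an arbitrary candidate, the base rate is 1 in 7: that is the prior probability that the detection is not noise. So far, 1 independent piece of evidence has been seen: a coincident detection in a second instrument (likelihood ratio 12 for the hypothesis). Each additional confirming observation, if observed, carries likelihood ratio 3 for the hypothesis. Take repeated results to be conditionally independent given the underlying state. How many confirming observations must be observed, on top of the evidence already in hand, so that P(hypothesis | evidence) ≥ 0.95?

Prior odds = (1/7)/(6/7) = 1/6.
Bayes factor of the evidence already in hand = 12.
Odds after that evidence = (1/6) × 12 = 2.
Target odds = 0.95/0.05 = 19.
Need 3ⁿ ≥ 19 ÷ 2 = 9.5.
3² = 9 falls short of 9.5 but 3³ = 27 reaches it, so n = 3.

3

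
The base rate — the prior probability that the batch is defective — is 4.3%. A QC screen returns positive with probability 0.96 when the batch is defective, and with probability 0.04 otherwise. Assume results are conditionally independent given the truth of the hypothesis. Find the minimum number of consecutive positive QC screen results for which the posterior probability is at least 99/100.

3

Prior odds = 0.043/0.957 = 43/957.
Likelihood ratio of a positive result = 0.96/0.04 = 24.
Target odds: 0.99 ÷ 0.01 = 99.
Require 24ⁿ ≥ 99 ÷ (43/957) = 94743/43.
24² = 576 falls short of 94743/43 but 24³ = 13824 reaches it, so n = 3.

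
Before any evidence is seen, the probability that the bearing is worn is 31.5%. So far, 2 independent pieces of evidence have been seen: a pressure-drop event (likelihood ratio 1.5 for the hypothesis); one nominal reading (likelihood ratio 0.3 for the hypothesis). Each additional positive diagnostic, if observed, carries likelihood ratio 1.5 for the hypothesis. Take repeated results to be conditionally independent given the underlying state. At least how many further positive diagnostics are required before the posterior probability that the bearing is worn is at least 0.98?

14

Prior odds = 0.315/0.685 = 63/137.
Combined Bayes factor of the evidence already in hand = 1.5 × 0.3 = 0.45.
Odds after that evidence = (63/137) × 0.45 = 567/2740.
Target odds = 0.98/0.02 = 49.
Need 1.5ⁿ ≥ 49 ÷ (567/2740) = 19180/81.
1.5¹³ = 1594323/8192 falls short of 19180/81 but 1.5¹⁴ = 4782969/16384 reaches it, so n = 14.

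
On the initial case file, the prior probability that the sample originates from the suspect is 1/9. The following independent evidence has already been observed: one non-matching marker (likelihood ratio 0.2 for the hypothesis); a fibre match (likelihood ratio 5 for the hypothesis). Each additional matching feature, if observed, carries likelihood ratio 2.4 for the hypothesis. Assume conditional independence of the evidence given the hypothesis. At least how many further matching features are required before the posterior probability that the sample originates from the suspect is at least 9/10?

5

Prior odds = (1/9)/(8/9) = 0.125.
Combined Bayes factor of the evidence already in hand = 0.2 × 5 = 1.
Odds after that evidence = 0.125 × 1 = 0.125.
Target odds = 0.9/0.1 = 9.
Need 2.4ⁿ ≥ 9 ÷ 0.125 = 72.
2.4⁴ = 33.1776 falls short of 72 but 2.4⁵ = 79.62624 reaches it, so n = 5.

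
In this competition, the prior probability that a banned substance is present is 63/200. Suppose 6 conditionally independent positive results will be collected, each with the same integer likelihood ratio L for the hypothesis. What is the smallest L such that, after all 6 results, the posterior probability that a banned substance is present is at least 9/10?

2

Prior odds = 0.315/0.685 = 63/137.
Target odds = 0.9/0.1 = 9.
Need L⁶ ≥ 9 ÷ (63/137) = 137/7.
1⁶ = 1 < 137/7 ≤ 64 = 2⁶, so L = 2.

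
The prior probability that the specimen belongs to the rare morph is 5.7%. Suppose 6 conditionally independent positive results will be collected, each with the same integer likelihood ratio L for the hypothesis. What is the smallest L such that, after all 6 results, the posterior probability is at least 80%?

Prior odds = 0.057/0.943 = 57/943.
Target odds = 0.8/0.2 = 4.
Need L⁶ ≥ 4 ÷ (57/943) = 3772/57.
2⁶ = 64 < 3772/57 ≤ 729 = 3⁶, so L = 3.

3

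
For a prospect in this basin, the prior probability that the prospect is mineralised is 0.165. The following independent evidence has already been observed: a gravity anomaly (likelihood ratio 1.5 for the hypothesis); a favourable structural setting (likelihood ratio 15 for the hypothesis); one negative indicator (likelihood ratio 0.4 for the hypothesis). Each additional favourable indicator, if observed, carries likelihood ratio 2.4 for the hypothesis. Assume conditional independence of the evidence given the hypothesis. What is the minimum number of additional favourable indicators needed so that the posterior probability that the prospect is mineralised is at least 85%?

Prior odds = 0.165/0.835 = 33/167.
Combined Bayes factor of the evidence already in hand = 1.5 × 15 × 0.4 = 9.
Odds after that evidence = (33/167) × 9 = 297/167.
Target odds = 0.85/0.15 = 17/3.
Need 2.4ⁿ ≥ 17/3 ÷ (297/167) = 2839/891.
2.4¹ = 2.4 falls short of 2839/891 but 2.4² = 5.76 reaches it, so n = 2.

2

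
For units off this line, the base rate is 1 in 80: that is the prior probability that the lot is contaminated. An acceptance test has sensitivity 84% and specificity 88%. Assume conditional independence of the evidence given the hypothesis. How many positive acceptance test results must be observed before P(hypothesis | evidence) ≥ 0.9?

4

Prior odds = 0.0125/0.9875 = 1/79.
False-positive rate = 1 − 0.88 = 0.12; likelihood ratio of a positive = 0.84/0.12 = 7.
Target odds: 0.9 ÷ 0.1 = 9.
Require 7ⁿ ≥ 9 ÷ (1/79) = 711.
7³ = 343 falls short of 711 but 7⁴ = 2401 reaches it, so n = 4.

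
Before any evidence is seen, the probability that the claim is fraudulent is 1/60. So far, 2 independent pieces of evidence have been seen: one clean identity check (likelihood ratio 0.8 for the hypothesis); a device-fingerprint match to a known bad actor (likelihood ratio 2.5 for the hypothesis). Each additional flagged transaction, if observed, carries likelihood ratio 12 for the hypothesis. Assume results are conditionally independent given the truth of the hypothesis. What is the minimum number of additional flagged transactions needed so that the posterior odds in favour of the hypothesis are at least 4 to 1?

Prior odds = (1/60)/(59/60) = 1/59.
Combined Bayes factor of the evidence already in hand = 0.8 × 2.5 = 2.
Odds after that evidence = (1/59) × 2 = 2/59.
Target odds = 4.
Need 12ⁿ ≥ 4 ÷ (2/59) = 118.
12¹ = 12 falls short of 118 but 12² = 144 reaches it, so n = 2.

2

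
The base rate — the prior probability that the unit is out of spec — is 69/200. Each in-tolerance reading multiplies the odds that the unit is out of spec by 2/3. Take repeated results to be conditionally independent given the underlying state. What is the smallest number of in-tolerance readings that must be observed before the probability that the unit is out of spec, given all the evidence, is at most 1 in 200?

12

Prior odds = 0.345/0.655 = 69/131.
Likelihood ratio per in-tolerance reading = 2/3.
Target odds: 0.005 ÷ 0.995 = 1/199.
Require (2/3)ⁿ ≤ 1/199 ÷ (69/131) = 131/13731.
(2/3)¹¹ = 2048/177147 is still above 131/13731 but (2/3)¹² = 4096/531441 is at or below it, so n = 12.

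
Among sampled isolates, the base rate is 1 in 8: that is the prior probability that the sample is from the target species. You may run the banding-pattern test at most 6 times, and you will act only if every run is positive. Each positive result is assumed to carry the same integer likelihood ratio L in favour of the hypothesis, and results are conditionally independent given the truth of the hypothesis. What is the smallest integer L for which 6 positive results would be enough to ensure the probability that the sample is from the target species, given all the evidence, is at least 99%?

Prior odds = 0.125/0.875 = 1/7.
Target odds = 0.99/0.01 = 99.
Need L⁶ ≥ 99 ÷ (1/7) = 693.
2⁶ = 64 < 693 ≤ 729 = 3⁶, so L = 3.

3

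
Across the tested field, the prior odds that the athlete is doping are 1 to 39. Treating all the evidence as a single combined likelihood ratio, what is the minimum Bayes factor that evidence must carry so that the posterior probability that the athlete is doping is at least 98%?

1911

Prior odds = 1/39.
Target odds = 0.98/0.02 = 49.
Required Bayes factor = 49 ÷ (1/39) = 1911.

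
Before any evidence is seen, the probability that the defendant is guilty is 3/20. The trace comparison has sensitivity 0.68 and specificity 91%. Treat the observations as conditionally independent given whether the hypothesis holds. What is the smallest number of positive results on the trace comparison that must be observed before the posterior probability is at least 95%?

Prior odds: 0.15 ÷ 0.85 = 3/17.
False-positive rate = 1 − 0.91 = 0.09; likelihood ratio of a positive = 0.68/0.09 = 68/9.
Target posterior odds = 0.95/0.05 = 19.
Require (68/9)ⁿ ≥ 19 ÷ (3/17) = 323/3.
(68/9)² = 4624/81 falls short of 323/3 but (68/9)³ = 314432/729 reaches it, so n = 3.

3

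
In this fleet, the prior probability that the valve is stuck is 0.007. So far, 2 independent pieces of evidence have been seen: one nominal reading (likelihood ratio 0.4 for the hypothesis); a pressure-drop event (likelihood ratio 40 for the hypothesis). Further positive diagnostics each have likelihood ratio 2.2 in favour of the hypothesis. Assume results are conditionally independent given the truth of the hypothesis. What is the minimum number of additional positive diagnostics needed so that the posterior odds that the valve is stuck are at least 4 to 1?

5

Prior odds = 0.007/0.993 = 7/993.
Combined Bayes factor of the evidence already in hand = 0.4 × 40 = 16.
Odds after that evidence = (7/993) × 16 = 112/993.
Target odds = 4.
Need 2.2ⁿ ≥ 4 ÷ (112/993) = 993/28.
2.2⁴ = 23.4256 falls short of 993/28 but 2.2⁵ = 51.53632 reaches it, so n = 5.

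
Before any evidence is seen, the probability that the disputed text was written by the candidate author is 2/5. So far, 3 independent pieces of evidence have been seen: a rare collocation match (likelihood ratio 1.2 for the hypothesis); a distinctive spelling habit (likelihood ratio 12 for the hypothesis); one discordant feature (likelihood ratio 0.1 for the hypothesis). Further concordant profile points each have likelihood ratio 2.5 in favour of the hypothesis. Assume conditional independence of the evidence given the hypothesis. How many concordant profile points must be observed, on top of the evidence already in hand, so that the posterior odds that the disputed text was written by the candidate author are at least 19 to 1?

Prior odds = 0.4/0.6 = 2/3.
Combined Bayes factor of the evidence already in hand = 1.2 × 12 × 0.1 = 1.44.
Odds after that evidence = (2/3) × 1.44 = 0.96.
Target odds = 19.
Need 2.5ⁿ ≥ 19 ÷ 0.96 = 475/24.
2.5³ = 15.625 falls short of 475/24 but 2.5⁴ = 39.0625 reaches it, so n = 4.

4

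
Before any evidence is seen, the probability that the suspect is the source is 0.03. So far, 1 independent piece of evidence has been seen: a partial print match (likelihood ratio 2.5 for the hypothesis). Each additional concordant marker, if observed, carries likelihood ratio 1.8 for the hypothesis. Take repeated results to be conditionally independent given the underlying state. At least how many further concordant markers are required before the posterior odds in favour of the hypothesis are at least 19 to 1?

Prior odds = 0.03/0.97 = 3/97.
Bayes factor of the evidence already in hand = 2.5.
Odds after that evidence = (3/97) × 2.5 = 15/194.
Target odds = 19.
Need 1.8ⁿ ≥ 19 ÷ (15/194) = 3686/15.
1.8⁹ = 387420489/1953125 falls short of 3686/15 but 1.8¹⁰ ≈357.047 reaches it, so n = 10.

10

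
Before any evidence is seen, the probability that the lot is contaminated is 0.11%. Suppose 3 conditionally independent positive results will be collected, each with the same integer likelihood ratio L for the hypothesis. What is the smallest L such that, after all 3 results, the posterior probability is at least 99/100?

Prior odds = 0.0011/0.9989 = 11/9989.
Target odds = 0.99/0.01 = 99.
Need L³ ≥ 99 ÷ (11/9989) = 89901.
44³ = 85184 < 89901 ≤ 91125 = 45³, so L = 45.

45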